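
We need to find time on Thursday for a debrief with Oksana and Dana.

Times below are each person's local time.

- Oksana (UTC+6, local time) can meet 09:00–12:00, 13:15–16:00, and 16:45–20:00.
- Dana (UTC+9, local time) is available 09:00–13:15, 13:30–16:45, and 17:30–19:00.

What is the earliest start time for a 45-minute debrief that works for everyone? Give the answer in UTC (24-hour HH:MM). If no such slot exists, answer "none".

Oksana → UTC: 03:00–06:00, 07:15–10:00, 10:45–14:00.
Dana → UTC: 00:00–04:15, 04:30–07:45, 08:30–10:00.
Oksana ∩ Dana: 03:00–04:15, 04:30–06:00, 07:15–07:45, 08:30–10:00.
Windows ≥ 45 min: 03:00–04:15, 04:30–06:00, 08:30–10:00.
Earliest such window starts at 03:00.

03:00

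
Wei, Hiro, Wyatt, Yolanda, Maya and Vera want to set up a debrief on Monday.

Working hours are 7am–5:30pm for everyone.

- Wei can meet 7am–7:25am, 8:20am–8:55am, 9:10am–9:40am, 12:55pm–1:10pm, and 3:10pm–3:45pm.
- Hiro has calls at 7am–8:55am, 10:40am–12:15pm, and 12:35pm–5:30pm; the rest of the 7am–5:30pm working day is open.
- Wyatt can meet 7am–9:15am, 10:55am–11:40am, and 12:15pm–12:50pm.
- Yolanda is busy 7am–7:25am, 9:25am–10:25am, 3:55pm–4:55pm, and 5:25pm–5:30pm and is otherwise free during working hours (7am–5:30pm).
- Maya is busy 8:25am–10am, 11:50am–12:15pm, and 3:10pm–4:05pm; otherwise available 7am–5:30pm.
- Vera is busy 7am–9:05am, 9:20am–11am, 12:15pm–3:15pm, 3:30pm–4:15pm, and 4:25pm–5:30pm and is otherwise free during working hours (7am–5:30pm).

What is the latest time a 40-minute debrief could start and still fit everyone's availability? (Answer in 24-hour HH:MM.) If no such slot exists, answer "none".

Hiro free within 07:00–17:30: 08:55–10:40, 12:15–12:35.
Yolanda free within 07:00–17:30: 07:25–09:25, 10:25–15:55, 16:55–17:25.
Maya free within 07:00–17:30: 07:00–08:25, 10:00–11:50, 12:15–15:10, 16:05–17:30.
Vera free within 07:00–17:30: 09:05–09:20, 11:00–12:15, 15:15–15:30, 16:15–16:25.
Wei ∩ Hiro: 09:10–09:40.
Wei ∩ Hiro ∩ Wyatt: 09:10–09:15.
Wei ∩ Hiro ∩ Wyatt ∩ Yolanda: 09:10–09:15.
Wei ∩ Hiro ∩ Wyatt ∩ Yolanda ∩ Maya: (none).
Wei ∩ Hiro ∩ Wyatt ∩ Yolanda ∩ Maya ∩ Vera: (none).
Windows ≥ 40 min: (none).

none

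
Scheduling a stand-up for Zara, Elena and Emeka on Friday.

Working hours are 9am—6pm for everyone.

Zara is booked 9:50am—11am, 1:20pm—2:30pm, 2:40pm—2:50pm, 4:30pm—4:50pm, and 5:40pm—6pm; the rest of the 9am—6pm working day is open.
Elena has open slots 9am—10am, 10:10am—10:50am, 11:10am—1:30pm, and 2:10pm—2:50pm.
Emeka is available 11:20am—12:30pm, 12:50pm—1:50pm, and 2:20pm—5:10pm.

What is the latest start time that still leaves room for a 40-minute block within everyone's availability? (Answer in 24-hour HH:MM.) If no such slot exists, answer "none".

Zara free within 09:00–18:00: 09:00–09:50, 11:00–13:20, 14:30–14:40, 14:50–16:30, 16:50–17:40.
Zara ∩ Elena: 09:00–09:50, 11:10–13:20, 14:30–14:40.
Zara ∩ Elena ∩ Emeka: 11:20–12:30, 12:50–13:20, 14:30–14:40.
Windows ≥ 40 min: 11:20–12:30.
Latest start in the last window 11:20–12:30 is 12:30 − 40 min = 11:50.

11:50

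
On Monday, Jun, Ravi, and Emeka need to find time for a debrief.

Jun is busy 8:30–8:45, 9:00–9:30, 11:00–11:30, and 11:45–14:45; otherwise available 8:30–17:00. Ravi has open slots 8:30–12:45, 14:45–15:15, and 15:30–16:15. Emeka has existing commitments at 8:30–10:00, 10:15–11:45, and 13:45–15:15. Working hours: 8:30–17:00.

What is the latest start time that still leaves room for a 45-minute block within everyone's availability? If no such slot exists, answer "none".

15:30

Jun free within 08:30–17:00: 08:45–09:00, 09:30–11:00, 11:30–11:45, 14:45–17:00.
Emeka free within 08:30–17:00: 10:00–10:15, 11:45–13:45, 15:15–17:00.
Jun ∩ Ravi: 08:45–09:00, 09:30–11:00, 11:30–11:45, 14:45–15:15, 15:30–16:15.
Jun ∩ Ravi ∩ Emeka: 10:00–10:15, 15:30–16:15.
Windows ≥ 45 min: 15:30–16:15.
Latest start in the last window 15:30–16:15 is 16:15 − 45 min = 15:30.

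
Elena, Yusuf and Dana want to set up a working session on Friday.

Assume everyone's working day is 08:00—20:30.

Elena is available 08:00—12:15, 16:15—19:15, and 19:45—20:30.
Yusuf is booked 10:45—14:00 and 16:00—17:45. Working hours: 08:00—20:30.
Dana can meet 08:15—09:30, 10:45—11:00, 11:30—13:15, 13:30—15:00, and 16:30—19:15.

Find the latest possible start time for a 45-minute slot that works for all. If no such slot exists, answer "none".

Yusuf free within 08:00–20:30: 08:00–10:45, 14:00–16:00, 17:45–20:30.
Elena ∩ Yusuf: 08:00–10:45, 17:45–19:15, 19:45–20:30.
Elena ∩ Yusuf ∩ Dana: 08:15–09:30, 17:45–19:15.
Windows ≥ 45 min: 08:15–09:30, 17:45–19:15.
Latest start in the last window 17:45–19:15 is 19:15 − 45 min = 18:30.

18:30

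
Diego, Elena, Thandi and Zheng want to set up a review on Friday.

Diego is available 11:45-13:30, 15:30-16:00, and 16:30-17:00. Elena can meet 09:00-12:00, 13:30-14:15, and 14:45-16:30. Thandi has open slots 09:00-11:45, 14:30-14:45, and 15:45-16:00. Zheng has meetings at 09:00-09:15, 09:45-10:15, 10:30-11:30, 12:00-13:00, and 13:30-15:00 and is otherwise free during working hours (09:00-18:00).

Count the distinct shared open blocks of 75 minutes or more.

Zheng free within 09:00–18:00: 09:15–09:45, 10:15–10:30, 11:30–12:00, 13:00–13:30, 15:00–18:00.
Diego ∩ Elena: 11:45–12:00, 15:30–16:00.
Diego ∩ Elena ∩ Thandi: 15:45–16:00.
Diego ∩ Elena ∩ Thandi ∩ Zheng: 15:45–16:00.
Windows ≥ 75 min: (none).
That's 0 windows.

0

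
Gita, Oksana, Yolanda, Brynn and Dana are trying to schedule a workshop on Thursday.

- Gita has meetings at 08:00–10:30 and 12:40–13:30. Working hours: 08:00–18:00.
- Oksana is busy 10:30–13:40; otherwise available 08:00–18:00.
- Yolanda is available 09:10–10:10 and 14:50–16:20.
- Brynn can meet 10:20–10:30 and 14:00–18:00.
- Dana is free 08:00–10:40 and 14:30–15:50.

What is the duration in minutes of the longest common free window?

60 minutes

Gita free within 08:00–18:00: 10:30–12:40, 13:30–18:00.
Oksana free within 08:00–18:00: 08:00–10:30, 13:40–18:00.
Gita ∩ Oksana: 13:40–18:00.
Gita ∩ Oksana ∩ Yolanda: 14:50–16:20.
Gita ∩ Oksana ∩ Yolanda ∩ Brynn: 14:50–16:20.
Gita ∩ Oksana ∩ Yolanda ∩ Brynn ∩ Dana: 14:50–15:50.
Single common window of 60 minutes.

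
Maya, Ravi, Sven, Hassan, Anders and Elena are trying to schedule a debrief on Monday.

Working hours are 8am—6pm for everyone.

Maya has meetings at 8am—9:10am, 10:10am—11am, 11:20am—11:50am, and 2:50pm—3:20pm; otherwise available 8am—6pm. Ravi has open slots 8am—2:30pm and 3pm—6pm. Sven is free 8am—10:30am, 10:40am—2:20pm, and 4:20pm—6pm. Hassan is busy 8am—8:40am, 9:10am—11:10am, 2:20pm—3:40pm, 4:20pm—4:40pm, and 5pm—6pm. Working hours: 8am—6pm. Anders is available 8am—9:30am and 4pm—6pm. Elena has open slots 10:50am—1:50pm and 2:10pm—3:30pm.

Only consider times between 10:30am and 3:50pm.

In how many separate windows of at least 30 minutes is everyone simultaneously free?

0

Maya free within 08:00–18:00: 09:10–10:10, 11:00–11:20, 11:50–14:50, 15:20–18:00.
Hassan free within 08:00–18:00: 08:40–09:10, 11:10–14:20, 15:40–16:20, 16:40–17:00.
Maya ∩ Ravi: 09:10–10:10, 11:00–11:20, 11:50–14:30, 15:20–18:00.
Maya ∩ Ravi ∩ Sven: 09:10–10:10, 11:00–11:20, 11:50–14:20, 16:20–18:00.
Maya ∩ Ravi ∩ Sven ∩ Hassan: 11:10–11:20, 11:50–14:20, 16:40–17:00.
Maya ∩ Ravi ∩ Sven ∩ Hassan ∩ Anders: 16:40–17:00.
Maya ∩ Ravi ∩ Sven ∩ Hassan ∩ Anders ∩ Elena: (none).
Restricted to 10:30–15:50: (none).
Windows ≥ 30 min: (none).
That's 0 windows.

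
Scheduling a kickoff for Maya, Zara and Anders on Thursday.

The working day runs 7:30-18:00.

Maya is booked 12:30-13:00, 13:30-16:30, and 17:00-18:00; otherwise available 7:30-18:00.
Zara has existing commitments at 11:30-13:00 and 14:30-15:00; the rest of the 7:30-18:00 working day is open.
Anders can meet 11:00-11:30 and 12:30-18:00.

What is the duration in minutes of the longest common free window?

Maya free within 07:30–18:00: 07:30–12:30, 13:00–13:30, 16:30–17:00.
Zara free within 07:30–18:00: 07:30–11:30, 13:00–14:30, 15:00–18:00.
Maya ∩ Zara: 07:30–11:30, 13:00–13:30, 16:30–17:00.
Maya ∩ Zara ∩ Anders: 11:00–11:30, 13:00–13:30, 16:30–17:00.
Common window lengths: 30, 30, 30 min; longest is 30.

30 minutes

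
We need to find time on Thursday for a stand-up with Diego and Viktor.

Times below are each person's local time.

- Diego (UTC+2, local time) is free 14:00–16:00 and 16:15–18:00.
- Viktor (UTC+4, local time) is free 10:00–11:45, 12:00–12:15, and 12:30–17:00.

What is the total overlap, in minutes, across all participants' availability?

Diego → UTC: 12:00–14:00, 14:15–16:00.
Viktor → UTC: 06:00–07:45, 08:00–08:15, 08:30–13:00.
Diego ∩ Viktor: 12:00–13:00.
Total common minutes: 60.

60 minutes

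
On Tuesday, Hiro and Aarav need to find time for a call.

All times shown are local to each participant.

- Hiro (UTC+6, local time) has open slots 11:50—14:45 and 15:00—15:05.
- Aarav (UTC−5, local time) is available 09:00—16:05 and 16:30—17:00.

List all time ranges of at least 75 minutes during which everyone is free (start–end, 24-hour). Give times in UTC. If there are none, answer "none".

Hiro → UTC: 05:50–08:45, 09:00–09:05.
Aarav → UTC: 14:00–21:05, 21:30–22:00.
Hiro ∩ Aarav: (none).
Windows ≥ 75 min: (none).

none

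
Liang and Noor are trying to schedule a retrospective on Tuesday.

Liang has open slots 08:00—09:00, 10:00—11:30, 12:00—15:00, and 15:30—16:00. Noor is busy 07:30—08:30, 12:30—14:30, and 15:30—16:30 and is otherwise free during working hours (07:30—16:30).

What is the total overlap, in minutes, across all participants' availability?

180 minutes

Noor free within 07:30–16:30: 08:30–12:30, 14:30–15:30.
Liang ∩ Noor: 08:30–09:00, 10:00–11:30, 12:00–12:30, 14:30–15:00.
Total common minutes: 30 + 90 + 30 + 30 = 180.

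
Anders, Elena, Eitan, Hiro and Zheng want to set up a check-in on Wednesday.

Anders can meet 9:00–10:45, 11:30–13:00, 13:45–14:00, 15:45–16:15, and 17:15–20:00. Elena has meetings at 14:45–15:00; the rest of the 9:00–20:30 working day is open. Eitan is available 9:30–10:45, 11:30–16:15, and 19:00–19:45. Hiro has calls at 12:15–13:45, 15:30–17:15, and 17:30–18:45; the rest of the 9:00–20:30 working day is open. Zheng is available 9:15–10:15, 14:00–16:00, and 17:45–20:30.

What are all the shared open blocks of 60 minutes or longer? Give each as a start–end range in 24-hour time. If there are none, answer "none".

none

Elena free within 09:00–20:30: 09:00–14:45, 15:00–20:30.
Hiro free within 09:00–20:30: 09:00–12:15, 13:45–15:30, 17:15–17:30, 18:45–20:30.
Anders ∩ Elena: 09:00–10:45, 11:30–13:00, 13:45–14:00, 15:45–16:15, 17:15–20:00.
Anders ∩ Elena ∩ Eitan: 09:30–10:45, 11:30–13:00, 13:45–14:00, 15:45–16:15, 19:00–19:45.
Anders ∩ Elena ∩ Eitan ∩ Hiro: 09:30–10:45, 11:30–12:15, 13:45–14:00, 19:00–19:45.
Anders ∩ Elena ∩ Eitan ∩ Hiro ∩ Zheng: 09:30–10:15, 19:00–19:45.
Windows ≥ 60 min: (none).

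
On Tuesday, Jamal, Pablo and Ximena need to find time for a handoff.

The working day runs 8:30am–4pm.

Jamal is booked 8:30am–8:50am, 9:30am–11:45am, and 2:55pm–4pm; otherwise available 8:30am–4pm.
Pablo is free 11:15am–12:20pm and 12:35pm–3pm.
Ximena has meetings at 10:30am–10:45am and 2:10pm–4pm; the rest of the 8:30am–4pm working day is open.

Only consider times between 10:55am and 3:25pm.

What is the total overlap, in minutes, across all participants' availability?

Jamal free within 08:30–16:00: 08:50–09:30, 11:45–14:55.
Ximena free within 08:30–16:00: 08:30–10:30, 10:45–14:10.
Jamal ∩ Pablo: 11:45–12:20, 12:35–14:55.
Jamal ∩ Pablo ∩ Ximena: 11:45–12:20, 12:35–14:10.
Restricted to 10:55–15:25: 11:45–12:20, 12:35–14:10.
Total common minutes: 35 + 95 = 130.

130 minutes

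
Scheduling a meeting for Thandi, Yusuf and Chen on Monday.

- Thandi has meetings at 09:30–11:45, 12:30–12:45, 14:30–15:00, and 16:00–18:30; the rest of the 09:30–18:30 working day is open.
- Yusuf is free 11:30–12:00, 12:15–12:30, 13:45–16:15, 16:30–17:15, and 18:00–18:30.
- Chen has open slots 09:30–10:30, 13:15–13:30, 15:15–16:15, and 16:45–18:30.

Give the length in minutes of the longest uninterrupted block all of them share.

45 minutes

Thandi free within 09:30–18:30: 11:45–12:30, 12:45–14:30, 15:00–16:00.
Thandi ∩ Yusuf: 11:45–12:00, 12:15–12:30, 13:45–14:30, 15:00–16:00.
Thandi ∩ Yusuf ∩ Chen: 15:15–16:00.
Single common window of 45 minutes.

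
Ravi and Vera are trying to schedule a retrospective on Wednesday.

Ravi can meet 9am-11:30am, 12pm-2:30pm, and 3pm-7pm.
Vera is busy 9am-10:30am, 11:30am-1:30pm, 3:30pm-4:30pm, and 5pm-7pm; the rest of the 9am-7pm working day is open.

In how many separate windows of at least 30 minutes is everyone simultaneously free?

Vera free within 09:00–19:00: 10:30–11:30, 13:30–15:30, 16:30–17:00.
Ravi ∩ Vera: 10:30–11:30, 13:30–14:30, 15:00–15:30, 16:30–17:00.
Windows ≥ 30 min: 10:30–11:30, 13:30–14:30, 15:00–15:30, 16:30–17:00.
That's 4 windows.

4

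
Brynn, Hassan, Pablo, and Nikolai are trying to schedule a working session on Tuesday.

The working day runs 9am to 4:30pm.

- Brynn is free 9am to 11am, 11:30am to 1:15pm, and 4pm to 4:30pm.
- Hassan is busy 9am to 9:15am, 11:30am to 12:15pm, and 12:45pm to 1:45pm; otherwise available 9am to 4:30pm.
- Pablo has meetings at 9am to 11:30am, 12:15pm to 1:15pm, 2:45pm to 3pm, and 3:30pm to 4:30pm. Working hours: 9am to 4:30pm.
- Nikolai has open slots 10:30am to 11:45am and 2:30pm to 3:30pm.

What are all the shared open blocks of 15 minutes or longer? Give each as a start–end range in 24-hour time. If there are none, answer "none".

none

Hassan free within 09:00–16:30: 09:15–11:30, 12:15–12:45, 13:45–16:30.
Pablo free within 09:00–16:30: 11:30–12:15, 13:15–14:45, 15:00–15:30.
Brynn ∩ Hassan: 09:15–11:00, 12:15–12:45, 16:00–16:30.
Brynn ∩ Hassan ∩ Pablo: (none).
Brynn ∩ Hassan ∩ Pablo ∩ Nikolai: (none).
Windows ≥ 15 min: (none).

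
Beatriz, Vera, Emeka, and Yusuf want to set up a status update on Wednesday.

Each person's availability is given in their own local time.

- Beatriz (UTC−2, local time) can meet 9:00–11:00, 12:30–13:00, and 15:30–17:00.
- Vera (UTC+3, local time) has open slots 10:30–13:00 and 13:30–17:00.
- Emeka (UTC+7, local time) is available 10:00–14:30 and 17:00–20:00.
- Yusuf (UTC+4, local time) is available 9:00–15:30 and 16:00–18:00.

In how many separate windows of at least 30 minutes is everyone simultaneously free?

Beatriz → UTC: 11:00–13:00, 14:30–15:00, 17:30–19:00.
Vera → UTC: 07:30–10:00, 10:30–14:00.
Emeka → UTC: 03:00–07:30, 10:00–13:00.
Yusuf → UTC: 05:00–11:30, 12:00–14:00.
Beatriz ∩ Vera: 11:00–13:00.
Beatriz ∩ Vera ∩ Emeka: 11:00–13:00.
Beatriz ∩ Vera ∩ Emeka ∩ Yusuf: 11:00–11:30, 12:00–13:00.
Windows ≥ 30 min: 11:00–11:30, 12:00–13:00.
That's 2 windows.

2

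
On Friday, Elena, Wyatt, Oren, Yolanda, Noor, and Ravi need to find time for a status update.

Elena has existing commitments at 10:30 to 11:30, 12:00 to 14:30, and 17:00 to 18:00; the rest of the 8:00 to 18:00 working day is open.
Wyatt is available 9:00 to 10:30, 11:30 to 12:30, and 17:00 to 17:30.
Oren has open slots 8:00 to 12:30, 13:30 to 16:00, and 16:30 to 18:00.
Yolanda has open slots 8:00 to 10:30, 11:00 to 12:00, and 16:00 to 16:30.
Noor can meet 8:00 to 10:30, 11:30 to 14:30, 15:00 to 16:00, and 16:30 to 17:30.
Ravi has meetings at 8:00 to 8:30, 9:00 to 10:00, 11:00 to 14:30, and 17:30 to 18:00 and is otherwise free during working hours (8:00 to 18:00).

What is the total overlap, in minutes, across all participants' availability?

Elena free within 08:00–18:00: 08:00–10:30, 11:30–12:00, 14:30–17:00.
Ravi free within 08:00–18:00: 08:30–09:00, 10:00–11:00, 14:30–17:30.
Elena ∩ Wyatt: 09:00–10:30, 11:30–12:00.
Elena ∩ Wyatt ∩ Oren: 09:00–10:30, 11:30–12:00.
Elena ∩ Wyatt ∩ Oren ∩ Yolanda: 09:00–10:30, 11:30–12:00.
Elena ∩ Wyatt ∩ Oren ∩ Yolanda ∩ Noor: 09:00–10:30, 11:30–12:00.
Elena ∩ Wyatt ∩ Oren ∩ Yolanda ∩ Noor ∩ Ravi: 10:00–10:30.
Total common minutes: 30.

30 minutes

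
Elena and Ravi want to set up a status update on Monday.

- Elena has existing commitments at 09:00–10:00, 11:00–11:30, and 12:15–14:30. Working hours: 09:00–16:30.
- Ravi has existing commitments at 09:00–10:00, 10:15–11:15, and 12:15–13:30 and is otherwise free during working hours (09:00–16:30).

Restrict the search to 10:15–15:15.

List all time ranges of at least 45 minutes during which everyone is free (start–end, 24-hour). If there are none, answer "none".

11:30–12:15, 14:30–15:15

Elena free within 09:00–16:30: 10:00–11:00, 11:30–12:15, 14:30–16:30.
Ravi free within 09:00–16:30: 10:00–10:15, 11:15–12:15, 13:30–16:30.
Elena ∩ Ravi: 10:00–10:15, 11:30–12:15, 14:30–16:30.
Restricted to 10:15–15:15: 11:30–12:15, 14:30–15:15.
Windows ≥ 45 min: 11:30–12:15, 14:30–15:15.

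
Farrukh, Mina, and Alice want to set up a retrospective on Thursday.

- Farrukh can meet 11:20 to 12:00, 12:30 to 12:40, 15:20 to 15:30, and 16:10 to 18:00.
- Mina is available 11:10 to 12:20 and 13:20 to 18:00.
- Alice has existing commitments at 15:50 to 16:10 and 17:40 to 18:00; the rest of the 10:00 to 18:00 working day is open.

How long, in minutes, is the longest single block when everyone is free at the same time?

90 minutes

Alice free within 10:00–18:00: 10:00–15:50, 16:10–17:40.
Farrukh ∩ Mina: 11:20–12:00, 15:20–15:30, 16:10–18:00.
Farrukh ∩ Mina ∩ Alice: 11:20–12:00, 15:20–15:30, 16:10–17:40.
Common window lengths: 40, 10, 90 min; longest is 90.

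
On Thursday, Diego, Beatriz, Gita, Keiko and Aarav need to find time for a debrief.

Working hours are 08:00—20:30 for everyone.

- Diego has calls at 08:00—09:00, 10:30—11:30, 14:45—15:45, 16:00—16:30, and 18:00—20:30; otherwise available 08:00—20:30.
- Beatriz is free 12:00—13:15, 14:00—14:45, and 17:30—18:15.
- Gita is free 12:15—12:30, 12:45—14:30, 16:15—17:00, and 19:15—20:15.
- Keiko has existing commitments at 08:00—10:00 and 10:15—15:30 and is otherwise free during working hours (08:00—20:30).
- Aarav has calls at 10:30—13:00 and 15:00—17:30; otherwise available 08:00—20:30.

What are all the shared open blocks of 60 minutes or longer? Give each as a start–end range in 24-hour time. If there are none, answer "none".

none

Diego free within 08:00–20:30: 09:00–10:30, 11:30–14:45, 15:45–16:00, 16:30–18:00.
Keiko free within 08:00–20:30: 10:00–10:15, 15:30–20:30.
Aarav free within 08:00–20:30: 08:00–10:30, 13:00–15:00, 17:30–20:30.
Diego ∩ Beatriz: 12:00–13:15, 14:00–14:45, 17:30–18:00.
Diego ∩ Beatriz ∩ Gita: 12:15–12:30, 12:45–13:15, 14:00–14:30.
Diego ∩ Beatriz ∩ Gita ∩ Keiko: (none).
Diego ∩ Beatriz ∩ Gita ∩ Keiko ∩ Aarav: (none).
Windows ≥ 60 min: (none).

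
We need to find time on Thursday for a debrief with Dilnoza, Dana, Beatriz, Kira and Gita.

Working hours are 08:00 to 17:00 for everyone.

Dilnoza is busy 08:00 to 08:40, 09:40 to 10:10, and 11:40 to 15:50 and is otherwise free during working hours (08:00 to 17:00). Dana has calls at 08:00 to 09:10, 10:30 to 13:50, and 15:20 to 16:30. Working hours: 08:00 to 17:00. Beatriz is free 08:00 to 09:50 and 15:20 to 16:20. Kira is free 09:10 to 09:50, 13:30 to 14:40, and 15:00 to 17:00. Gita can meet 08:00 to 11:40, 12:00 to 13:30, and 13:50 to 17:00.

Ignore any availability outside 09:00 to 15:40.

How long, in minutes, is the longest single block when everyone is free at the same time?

Dilnoza free within 08:00–17:00: 08:40–09:40, 10:10–11:40, 15:50–17:00.
Dana free within 08:00–17:00: 09:10–10:30, 13:50–15:20, 16:30–17:00.
Dilnoza ∩ Dana: 09:10–09:40, 10:10–10:30, 16:30–17:00.
Dilnoza ∩ Dana ∩ Beatriz: 09:10–09:40.
Dilnoza ∩ Dana ∩ Beatriz ∩ Kira: 09:10–09:40.
Dilnoza ∩ Dana ∩ Beatriz ∩ Kira ∩ Gita: 09:10–09:40.
Restricted to 09:00–15:40: 09:10–09:40.
Single common window of 30 minutes.

30 minutes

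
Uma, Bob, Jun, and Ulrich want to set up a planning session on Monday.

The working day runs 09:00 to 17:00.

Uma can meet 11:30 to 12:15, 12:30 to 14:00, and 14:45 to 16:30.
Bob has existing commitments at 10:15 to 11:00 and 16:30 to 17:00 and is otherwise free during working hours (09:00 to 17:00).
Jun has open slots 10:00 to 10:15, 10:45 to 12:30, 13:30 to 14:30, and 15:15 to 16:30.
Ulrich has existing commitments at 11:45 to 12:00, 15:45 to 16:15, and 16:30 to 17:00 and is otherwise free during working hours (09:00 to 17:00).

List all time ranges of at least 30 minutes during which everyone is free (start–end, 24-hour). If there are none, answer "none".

13:30–14:00, 15:15–15:45

Bob free within 09:00–17:00: 09:00–10:15, 11:00–16:30.
Ulrich free within 09:00–17:00: 09:00–11:45, 12:00–15:45, 16:15–16:30.
Uma ∩ Bob: 11:30–12:15, 12:30–14:00, 14:45–16:30.
Uma ∩ Bob ∩ Jun: 11:30–12:15, 13:30–14:00, 15:15–16:30.
Uma ∩ Bob ∩ Jun ∩ Ulrich: 11:30–11:45, 12:00–12:15, 13:30–14:00, 15:15–15:45, 16:15–16:30.
Windows ≥ 30 min: 13:30–14:00, 15:15–15:45.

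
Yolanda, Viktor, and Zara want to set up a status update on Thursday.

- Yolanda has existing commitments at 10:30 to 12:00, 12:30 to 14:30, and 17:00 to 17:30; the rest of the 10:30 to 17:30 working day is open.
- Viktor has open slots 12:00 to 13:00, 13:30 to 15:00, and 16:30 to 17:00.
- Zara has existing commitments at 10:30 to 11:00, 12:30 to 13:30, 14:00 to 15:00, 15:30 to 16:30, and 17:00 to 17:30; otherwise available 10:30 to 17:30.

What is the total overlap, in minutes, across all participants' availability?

60 minutes

Yolanda free within 10:30–17:30: 12:00–12:30, 14:30–17:00.
Zara free within 10:30–17:30: 11:00–12:30, 13:30–14:00, 15:00–15:30, 16:30–17:00.
Yolanda ∩ Viktor: 12:00–12:30, 14:30–15:00, 16:30–17:00.
Yolanda ∩ Viktor ∩ Zara: 12:00–12:30, 16:30–17:00.
Total common minutes: 30 + 30 = 60.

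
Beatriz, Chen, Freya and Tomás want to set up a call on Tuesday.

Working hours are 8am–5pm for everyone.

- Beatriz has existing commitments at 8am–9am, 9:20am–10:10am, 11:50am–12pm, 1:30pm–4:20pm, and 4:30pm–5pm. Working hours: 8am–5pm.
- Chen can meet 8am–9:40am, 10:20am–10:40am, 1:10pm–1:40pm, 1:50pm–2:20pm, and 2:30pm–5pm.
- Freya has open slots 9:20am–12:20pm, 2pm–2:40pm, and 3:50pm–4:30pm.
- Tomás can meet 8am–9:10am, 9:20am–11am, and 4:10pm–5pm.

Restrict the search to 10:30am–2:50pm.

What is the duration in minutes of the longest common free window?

Beatriz free within 08:00–17:00: 09:00–09:20, 10:10–11:50, 12:00–13:30, 16:20–16:30.
Beatriz ∩ Chen: 09:00–09:20, 10:20–10:40, 13:10–13:30, 16:20–16:30.
Beatriz ∩ Chen ∩ Freya: 10:20–10:40, 16:20–16:30.
Beatriz ∩ Chen ∩ Freya ∩ Tomás: 10:20–10:40, 16:20–16:30.
Restricted to 10:30–14:50: 10:30–10:40.
Single common window of 10 minutes.

10 minutes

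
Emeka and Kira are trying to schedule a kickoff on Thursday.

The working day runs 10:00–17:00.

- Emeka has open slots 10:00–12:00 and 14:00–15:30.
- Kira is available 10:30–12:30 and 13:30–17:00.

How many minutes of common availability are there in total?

Emeka ∩ Kira: 10:30–12:00, 14:00–15:30.
Total common minutes: 90 + 90 = 180.

180 minutes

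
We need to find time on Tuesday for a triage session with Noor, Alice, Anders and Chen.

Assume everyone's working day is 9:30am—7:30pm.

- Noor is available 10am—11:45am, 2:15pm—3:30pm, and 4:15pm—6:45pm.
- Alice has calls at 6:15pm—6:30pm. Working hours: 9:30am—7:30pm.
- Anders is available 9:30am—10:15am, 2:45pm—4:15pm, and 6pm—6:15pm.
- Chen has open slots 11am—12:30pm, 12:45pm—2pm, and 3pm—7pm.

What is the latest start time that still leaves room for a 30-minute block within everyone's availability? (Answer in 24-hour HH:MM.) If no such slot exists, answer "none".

Alice free within 09:30–19:30: 09:30–18:15, 18:30–19:30.
Noor ∩ Alice: 10:00–11:45, 14:15–15:30, 16:15–18:15, 18:30–18:45.
Noor ∩ Alice ∩ Anders: 10:00–10:15, 14:45–15:30, 18:00–18:15.
Noor ∩ Alice ∩ Anders ∩ Chen: 15:00–15:30, 18:00–18:15.
Windows ≥ 30 min: 15:00–15:30.
Latest start in the last window 15:00–15:30 is 15:30 − 30 min = 15:00.

15:00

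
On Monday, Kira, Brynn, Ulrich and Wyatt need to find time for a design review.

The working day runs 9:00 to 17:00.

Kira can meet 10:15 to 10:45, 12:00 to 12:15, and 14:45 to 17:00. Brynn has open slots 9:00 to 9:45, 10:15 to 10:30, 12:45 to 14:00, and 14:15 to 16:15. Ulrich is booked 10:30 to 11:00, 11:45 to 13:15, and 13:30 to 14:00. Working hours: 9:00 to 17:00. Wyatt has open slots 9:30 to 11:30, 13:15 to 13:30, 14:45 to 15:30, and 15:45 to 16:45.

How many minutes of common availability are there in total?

Ulrich free within 09:00–17:00: 09:00–10:30, 11:00–11:45, 13:15–13:30, 14:00–17:00.
Kira ∩ Brynn: 10:15–10:30, 14:45–16:15.
Kira ∩ Brynn ∩ Ulrich: 10:15–10:30, 14:45–16:15.
Kira ∩ Brynn ∩ Ulrich ∩ Wyatt: 10:15–10:30, 14:45–15:30, 15:45–16:15.
Total common minutes: 15 + 45 + 30 = 90.

90 minutes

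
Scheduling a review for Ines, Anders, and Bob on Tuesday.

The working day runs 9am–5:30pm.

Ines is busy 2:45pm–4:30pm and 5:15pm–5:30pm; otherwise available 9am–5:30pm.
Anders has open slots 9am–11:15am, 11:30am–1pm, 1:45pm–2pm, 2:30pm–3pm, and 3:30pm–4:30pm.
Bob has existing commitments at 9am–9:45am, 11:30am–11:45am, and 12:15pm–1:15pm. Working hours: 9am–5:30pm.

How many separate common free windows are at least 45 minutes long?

1

Ines free within 09:00–17:30: 09:00–14:45, 16:30–17:15.
Bob free within 09:00–17:30: 09:45–11:30, 11:45–12:15, 13:15–17:30.
Ines ∩ Anders: 09:00–11:15, 11:30–13:00, 13:45–14:00, 14:30–14:45.
Ines ∩ Anders ∩ Bob: 09:45–11:15, 11:45–12:15, 13:45–14:00, 14:30–14:45.
Windows ≥ 45 min: 09:45–11:15.
That's 1 window.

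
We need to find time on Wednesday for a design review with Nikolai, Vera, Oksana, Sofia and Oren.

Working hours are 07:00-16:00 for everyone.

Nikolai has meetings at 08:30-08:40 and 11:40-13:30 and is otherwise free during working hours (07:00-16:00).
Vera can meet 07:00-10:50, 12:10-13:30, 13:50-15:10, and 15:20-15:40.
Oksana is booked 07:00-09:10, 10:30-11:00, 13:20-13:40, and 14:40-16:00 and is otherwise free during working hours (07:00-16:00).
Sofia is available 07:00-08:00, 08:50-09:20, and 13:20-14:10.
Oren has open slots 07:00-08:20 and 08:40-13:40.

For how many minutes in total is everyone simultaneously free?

10 minutes

Nikolai free within 07:00–16:00: 07:00–08:30, 08:40–11:40, 13:30–16:00.
Oksana free within 07:00–16:00: 09:10–10:30, 11:00–13:20, 13:40–14:40.
Nikolai ∩ Vera: 07:00–08:30, 08:40–10:50, 13:50–15:10, 15:20–15:40.
Nikolai ∩ Vera ∩ Oksana: 09:10–10:30, 13:50–14:40.
Nikolai ∩ Vera ∩ Oksana ∩ Sofia: 09:10–09:20, 13:50–14:10.
Nikolai ∩ Vera ∩ Oksana ∩ Sofia ∩ Oren: 09:10–09:20.
Total common minutes: 10.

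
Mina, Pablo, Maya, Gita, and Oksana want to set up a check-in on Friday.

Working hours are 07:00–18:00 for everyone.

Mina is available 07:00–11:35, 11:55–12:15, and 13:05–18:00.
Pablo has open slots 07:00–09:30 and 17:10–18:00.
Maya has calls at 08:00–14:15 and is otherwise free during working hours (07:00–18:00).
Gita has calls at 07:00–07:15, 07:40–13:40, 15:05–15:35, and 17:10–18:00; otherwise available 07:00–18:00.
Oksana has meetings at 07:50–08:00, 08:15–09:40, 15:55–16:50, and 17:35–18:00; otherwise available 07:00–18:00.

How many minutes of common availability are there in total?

25 minutes

Maya free within 07:00–18:00: 07:00–08:00, 14:15–18:00.
Gita free within 07:00–18:00: 07:15–07:40, 13:40–15:05, 15:35–17:10.
Oksana free within 07:00–18:00: 07:00–07:50, 08:00–08:15, 09:40–15:55, 16:50–17:35.
Mina ∩ Pablo: 07:00–09:30, 17:10–18:00.
Mina ∩ Pablo ∩ Maya: 07:00–08:00, 17:10–18:00.
Mina ∩ Pablo ∩ Maya ∩ Gita: 07:15–07:40.
Mina ∩ Pablo ∩ Maya ∩ Gita ∩ Oksana: 07:15–07:40.
Total common minutes: 25.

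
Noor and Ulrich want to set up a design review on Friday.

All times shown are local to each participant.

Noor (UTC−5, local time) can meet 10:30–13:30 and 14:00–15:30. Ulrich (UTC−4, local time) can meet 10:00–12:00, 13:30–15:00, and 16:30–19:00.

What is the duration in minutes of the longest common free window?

Noor → UTC: 15:30–18:30, 19:00–20:30.
Ulrich → UTC: 14:00–16:00, 17:30–19:00, 20:30–23:00.
Noor ∩ Ulrich: 15:30–16:00, 17:30–18:30.
Common window lengths: 30, 60 min; longest is 60.

60 minutes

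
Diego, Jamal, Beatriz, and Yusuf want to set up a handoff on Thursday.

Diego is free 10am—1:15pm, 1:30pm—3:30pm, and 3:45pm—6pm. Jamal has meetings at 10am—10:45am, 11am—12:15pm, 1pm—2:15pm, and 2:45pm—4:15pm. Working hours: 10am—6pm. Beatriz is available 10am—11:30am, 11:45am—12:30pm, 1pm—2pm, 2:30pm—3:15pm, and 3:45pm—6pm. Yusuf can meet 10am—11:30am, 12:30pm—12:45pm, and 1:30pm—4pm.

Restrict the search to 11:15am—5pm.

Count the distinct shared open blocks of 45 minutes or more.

0

Jamal free within 10:00–18:00: 10:45–11:00, 12:15–13:00, 14:15–14:45, 16:15–18:00.
Diego ∩ Jamal: 10:45–11:00, 12:15–13:00, 14:15–14:45, 16:15–18:00.
Diego ∩ Jamal ∩ Beatriz: 10:45–11:00, 12:15–12:30, 14:30–14:45, 16:15–18:00.
Diego ∩ Jamal ∩ Beatriz ∩ Yusuf: 10:45–11:00, 14:30–14:45.
Restricted to 11:15–17:00: 14:30–14:45.
Windows ≥ 45 min: (none).
That's 0 windows.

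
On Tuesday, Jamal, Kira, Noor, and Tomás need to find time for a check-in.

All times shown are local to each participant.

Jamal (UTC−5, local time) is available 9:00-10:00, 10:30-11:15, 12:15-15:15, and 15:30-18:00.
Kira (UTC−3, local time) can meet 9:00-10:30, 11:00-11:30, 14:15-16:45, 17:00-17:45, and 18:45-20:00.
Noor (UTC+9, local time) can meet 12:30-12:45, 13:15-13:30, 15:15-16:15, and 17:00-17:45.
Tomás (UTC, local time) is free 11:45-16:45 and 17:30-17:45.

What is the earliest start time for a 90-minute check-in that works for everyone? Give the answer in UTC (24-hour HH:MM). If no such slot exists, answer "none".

none

Jamal → UTC: 14:00–15:00, 15:30–16:15, 17:15–20:15, 20:30–23:00.
Kira → UTC: 12:00–13:30, 14:00–14:30, 17:15–19:45, 20:00–20:45, 21:45–23:00.
Noor → UTC: 03:30–03:45, 04:15–04:30, 06:15–07:15, 08:00–08:45.
Tomás → UTC: 11:45–16:45, 17:30–17:45.
Jamal ∩ Kira: 14:00–14:30, 17:15–19:45, 20:00–20:15, 20:30–20:45, 21:45–23:00.
Jamal ∩ Kira ∩ Noor: (none).
Jamal ∩ Kira ∩ Noor ∩ Tomás: (none).
Windows ≥ 90 min: (none).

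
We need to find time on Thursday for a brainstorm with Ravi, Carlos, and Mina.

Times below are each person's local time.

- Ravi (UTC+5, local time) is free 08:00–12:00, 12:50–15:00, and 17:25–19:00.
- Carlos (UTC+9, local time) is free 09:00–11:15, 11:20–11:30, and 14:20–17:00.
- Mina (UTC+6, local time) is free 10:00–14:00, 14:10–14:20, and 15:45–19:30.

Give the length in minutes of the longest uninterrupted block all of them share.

Ravi → UTC: 03:00–07:00, 07:50–10:00, 12:25–14:00.
Carlos → UTC: 00:00–02:15, 02:20–02:30, 05:20–08:00.
Mina → UTC: 04:00–08:00, 08:10–08:20, 09:45–13:30.
Ravi ∩ Carlos: 05:20–07:00, 07:50–08:00.
Ravi ∩ Carlos ∩ Mina: 05:20–07:00, 07:50–08:00.
Common window lengths: 100, 10 min; longest is 100.

100 minutes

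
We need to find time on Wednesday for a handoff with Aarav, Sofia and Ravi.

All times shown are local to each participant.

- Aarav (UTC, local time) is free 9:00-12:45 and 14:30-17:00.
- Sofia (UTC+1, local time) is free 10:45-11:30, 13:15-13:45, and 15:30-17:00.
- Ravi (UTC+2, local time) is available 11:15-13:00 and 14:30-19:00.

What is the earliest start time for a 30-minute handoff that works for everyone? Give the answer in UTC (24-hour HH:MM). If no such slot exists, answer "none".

Aarav → UTC: 09:00–12:45, 14:30–17:00.
Sofia → UTC: 09:45–10:30, 12:15–12:45, 14:30–16:00.
Ravi → UTC: 09:15–11:00, 12:30–17:00.
Aarav ∩ Sofia: 09:45–10:30, 12:15–12:45, 14:30–16:00.
Aarav ∩ Sofia ∩ Ravi: 09:45–10:30, 12:30–12:45, 14:30–16:00.
Windows ≥ 30 min: 09:45–10:30, 14:30–16:00.
Earliest such window starts at 09:45.

09:45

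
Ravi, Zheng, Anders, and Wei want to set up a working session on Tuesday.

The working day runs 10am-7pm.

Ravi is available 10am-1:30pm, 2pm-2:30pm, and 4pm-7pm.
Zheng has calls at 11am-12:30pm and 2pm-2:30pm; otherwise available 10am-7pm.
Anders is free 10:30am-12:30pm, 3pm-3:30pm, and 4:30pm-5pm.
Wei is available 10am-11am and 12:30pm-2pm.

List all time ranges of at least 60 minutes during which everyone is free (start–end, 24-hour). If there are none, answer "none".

none

Zheng free within 10:00–19:00: 10:00–11:00, 12:30–14:00, 14:30–19:00.
Ravi ∩ Zheng: 10:00–11:00, 12:30–13:30, 16:00–19:00.
Ravi ∩ Zheng ∩ Anders: 10:30–11:00, 16:30–17:00.
Ravi ∩ Zheng ∩ Anders ∩ Wei: 10:30–11:00.
Windows ≥ 60 min: (none).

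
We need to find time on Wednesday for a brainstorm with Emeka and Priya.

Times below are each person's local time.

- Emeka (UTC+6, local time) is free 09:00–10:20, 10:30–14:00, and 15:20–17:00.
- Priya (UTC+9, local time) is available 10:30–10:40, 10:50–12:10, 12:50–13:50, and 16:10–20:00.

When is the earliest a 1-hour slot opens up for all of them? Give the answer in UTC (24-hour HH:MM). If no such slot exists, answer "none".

09:20

Emeka → UTC: 03:00–04:20, 04:30–08:00, 09:20–11:00.
Priya → UTC: 01:30–01:40, 01:50–03:10, 03:50–04:50, 07:10–11:00.
Emeka ∩ Priya: 03:00–03:10, 03:50–04:20, 04:30–04:50, 07:10–08:00, 09:20–11:00.
Windows ≥ 60 min: 09:20–11:00.
Earliest such window starts at 09:20.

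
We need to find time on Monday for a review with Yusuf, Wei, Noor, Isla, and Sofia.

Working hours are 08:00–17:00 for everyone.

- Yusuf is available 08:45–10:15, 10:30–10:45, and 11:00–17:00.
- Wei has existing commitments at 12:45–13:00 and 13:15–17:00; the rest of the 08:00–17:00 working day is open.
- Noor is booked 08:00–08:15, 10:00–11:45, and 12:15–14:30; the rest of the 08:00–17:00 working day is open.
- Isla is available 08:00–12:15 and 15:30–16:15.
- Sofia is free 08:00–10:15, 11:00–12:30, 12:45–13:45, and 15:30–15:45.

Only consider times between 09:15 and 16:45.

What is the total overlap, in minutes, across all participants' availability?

Wei free within 08:00–17:00: 08:00–12:45, 13:00–13:15.
Noor free within 08:00–17:00: 08:15–10:00, 11:45–12:15, 14:30–17:00.
Yusuf ∩ Wei: 08:45–10:15, 10:30–10:45, 11:00–12:45, 13:00–13:15.
Yusuf ∩ Wei ∩ Noor: 08:45–10:00, 11:45–12:15.
Yusuf ∩ Wei ∩ Noor ∩ Isla: 08:45–10:00, 11:45–12:15.
Yusuf ∩ Wei ∩ Noor ∩ Isla ∩ Sofia: 08:45–10:00, 11:45–12:15.
Restricted to 09:15–16:45: 09:15–10:00, 11:45–12:15.
Total common minutes: 45 + 30 = 75.

75 minutes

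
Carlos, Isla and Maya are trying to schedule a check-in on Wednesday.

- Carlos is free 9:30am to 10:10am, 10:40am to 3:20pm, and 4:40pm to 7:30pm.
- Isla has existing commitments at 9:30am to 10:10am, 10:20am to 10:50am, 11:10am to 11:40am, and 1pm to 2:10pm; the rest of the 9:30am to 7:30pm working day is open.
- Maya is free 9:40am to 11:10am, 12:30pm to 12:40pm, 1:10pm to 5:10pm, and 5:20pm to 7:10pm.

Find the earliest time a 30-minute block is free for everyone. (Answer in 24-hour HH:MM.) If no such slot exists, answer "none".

14:10

Isla free within 09:30–19:30: 10:10–10:20, 10:50–11:10, 11:40–13:00, 14:10–19:30.
Carlos ∩ Isla: 10:50–11:10, 11:40–13:00, 14:10–15:20, 16:40–19:30.
Carlos ∩ Isla ∩ Maya: 10:50–11:10, 12:30–12:40, 14:10–15:20, 16:40–17:10, 17:20–19:10.
Windows ≥ 30 min: 14:10–15:20, 16:40–17:10, 17:20–19:10.
Earliest such window starts at 14:10.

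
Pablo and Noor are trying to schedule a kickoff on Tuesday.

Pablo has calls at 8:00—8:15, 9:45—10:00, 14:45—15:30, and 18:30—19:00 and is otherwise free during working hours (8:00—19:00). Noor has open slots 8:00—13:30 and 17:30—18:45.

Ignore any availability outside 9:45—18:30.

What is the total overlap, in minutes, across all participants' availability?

Pablo free within 08:00–19:00: 08:15–09:45, 10:00–14:45, 15:30–18:30.
Pablo ∩ Noor: 08:15–09:45, 10:00–13:30, 17:30–18:30.
Restricted to 09:45–18:30: 10:00–13:30, 17:30–18:30.
Total common minutes: 210 + 60 = 270.

270 minutes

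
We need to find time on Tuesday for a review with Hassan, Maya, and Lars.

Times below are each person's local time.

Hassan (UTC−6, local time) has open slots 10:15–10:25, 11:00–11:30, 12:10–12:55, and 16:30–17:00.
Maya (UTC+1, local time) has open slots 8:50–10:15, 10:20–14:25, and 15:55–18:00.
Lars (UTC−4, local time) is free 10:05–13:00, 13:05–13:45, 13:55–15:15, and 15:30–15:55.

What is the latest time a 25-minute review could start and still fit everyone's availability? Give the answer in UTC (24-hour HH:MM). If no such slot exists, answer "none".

none

Hassan → UTC: 16:15–16:25, 17:00–17:30, 18:10–18:55, 22:30–23:00.
Maya → UTC: 07:50–09:15, 09:20–13:25, 14:55–17:00.
Lars → UTC: 14:05–17:00, 17:05–17:45, 17:55–19:15, 19:30–19:55.
Hassan ∩ Maya: 16:15–16:25.
Hassan ∩ Maya ∩ Lars: 16:15–16:25.
Windows ≥ 25 min: (none).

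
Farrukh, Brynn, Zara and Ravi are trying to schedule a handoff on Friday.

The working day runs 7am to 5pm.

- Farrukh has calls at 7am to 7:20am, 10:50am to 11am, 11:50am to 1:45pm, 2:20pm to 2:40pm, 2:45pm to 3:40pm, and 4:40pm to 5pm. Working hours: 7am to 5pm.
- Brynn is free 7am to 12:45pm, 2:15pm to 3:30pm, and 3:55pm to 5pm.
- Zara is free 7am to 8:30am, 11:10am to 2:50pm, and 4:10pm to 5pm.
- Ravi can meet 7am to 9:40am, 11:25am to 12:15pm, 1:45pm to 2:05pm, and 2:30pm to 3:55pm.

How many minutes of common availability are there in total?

100 minutes

Farrukh free within 07:00–17:00: 07:20–10:50, 11:00–11:50, 13:45–14:20, 14:40–14:45, 15:40–16:40.
Farrukh ∩ Brynn: 07:20–10:50, 11:00–11:50, 14:15–14:20, 14:40–14:45, 15:55–16:40.
Farrukh ∩ Brynn ∩ Zara: 07:20–08:30, 11:10–11:50, 14:15–14:20, 14:40–14:45, 16:10–16:40.
Farrukh ∩ Brynn ∩ Zara ∩ Ravi: 07:20–08:30, 11:25–11:50, 14:40–14:45.
Total common minutes: 70 + 25 + 5 = 100.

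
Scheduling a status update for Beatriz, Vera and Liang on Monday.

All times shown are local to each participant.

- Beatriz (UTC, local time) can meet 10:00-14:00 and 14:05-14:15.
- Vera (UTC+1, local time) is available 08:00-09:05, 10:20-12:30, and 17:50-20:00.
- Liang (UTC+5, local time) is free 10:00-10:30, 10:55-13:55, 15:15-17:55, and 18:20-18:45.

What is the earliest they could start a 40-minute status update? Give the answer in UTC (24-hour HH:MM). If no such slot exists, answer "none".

Beatriz → UTC: 10:00–14:00, 14:05–14:15.
Vera → UTC: 07:00–08:05, 09:20–11:30, 16:50–19:00.
Liang → UTC: 05:00–05:30, 05:55–08:55, 10:15–12:55, 13:20–13:45.
Beatriz ∩ Vera: 10:00–11:30.
Beatriz ∩ Vera ∩ Liang: 10:15–11:30.
Windows ≥ 40 min: 10:15–11:30.
Earliest such window starts at 10:15.

10:15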